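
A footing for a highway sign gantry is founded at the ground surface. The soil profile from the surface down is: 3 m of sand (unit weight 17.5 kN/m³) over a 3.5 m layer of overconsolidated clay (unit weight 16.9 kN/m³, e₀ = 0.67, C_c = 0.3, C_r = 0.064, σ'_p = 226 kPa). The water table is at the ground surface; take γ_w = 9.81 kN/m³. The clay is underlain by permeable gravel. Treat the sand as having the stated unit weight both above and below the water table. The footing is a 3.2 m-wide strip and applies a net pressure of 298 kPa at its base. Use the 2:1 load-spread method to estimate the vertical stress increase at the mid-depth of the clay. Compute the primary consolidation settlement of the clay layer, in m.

S_c ≈ 0.0861 m

Mid-depth of clay below the ground surface: z = 3 + 3.5/2 = 4.75 m.
Total vertical stress at mid-clay: σ_v = 17.5×3 + 16.9×1.75 = 82.075 kPa.
Pore pressure: u = 9.81×(4.75 − 0) = 46.598 kPa.
Initial effective stress: σ'_0 = σ_v − u = 82.075 − 46.598 = 35.477 kPa.
Stress increase at mid-clay by the 2:1 spreading method:
Δσ = qB/(B+z) = 298×3.2/(3.2+4.75) = 119.95 kPa
Final effective stress: σ'_f = 35.477 + 119.95 = 155.43 kPa.
σ'_f = 155.43 ≤ σ'_p = 226 kPa, so the clay remains overconsolidated and only the recompression index applies:
S_c = C_r·H/(1+e₀)·log₁₀(σ'_f/σ'_0) = 0.064×3.5/1.67×log₁₀(155.43/35.477)
    = 0.13413 × 0.64159 = 0.08606 m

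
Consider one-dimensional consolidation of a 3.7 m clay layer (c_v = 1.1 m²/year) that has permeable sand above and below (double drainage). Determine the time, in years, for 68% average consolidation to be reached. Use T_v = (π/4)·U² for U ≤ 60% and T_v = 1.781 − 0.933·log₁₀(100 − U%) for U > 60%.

Drainage path length: H_d = H/2 = 1.85 m (double drainage).
U > 60%: T_v = 1.781 − 0.933·log₁₀(100 − 68) = 0.3767.
t = T_v·H_d²/c_v = 0.3767×1.85²/1.1 = 1.172 years.

t ≈ 1.17 years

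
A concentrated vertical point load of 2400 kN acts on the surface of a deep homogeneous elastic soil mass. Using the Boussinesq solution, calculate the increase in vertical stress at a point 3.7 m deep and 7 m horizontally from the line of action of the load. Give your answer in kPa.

Δσ_z ≈ 1.87 kPa

Boussinesq vertical stress below a point load on an elastic half-space:
Δσ_z = 3P/(2πz²) · [1 + (r/z)²]^(−5/2)
r/z = 7/3.7 = 1.8919; [1+(r/z)²]^(−5/2) = 0.022285.
Δσ_z = 3×2400/(2π×3.7²) × 0.022285 = 83.705 × 0.022285 = 1.865 kPa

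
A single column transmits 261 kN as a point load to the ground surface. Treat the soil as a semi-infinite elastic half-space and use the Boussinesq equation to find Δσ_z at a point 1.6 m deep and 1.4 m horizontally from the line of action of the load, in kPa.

Δσ_z ≈ 11.8 kPa

Boussinesq vertical stress below a point load on an elastic half-space:
Δσ_z = 3P/(2πz²) · [1 + (r/z)²]^(−5/2)
r/z = 1.4/1.6 = 0.875; [1+(r/z)²]^(−5/2) = 0.24141.
Δσ_z = 3×261/(2π×1.6²) × 0.24141 = 48.679 × 0.24141 = 11.75 kPa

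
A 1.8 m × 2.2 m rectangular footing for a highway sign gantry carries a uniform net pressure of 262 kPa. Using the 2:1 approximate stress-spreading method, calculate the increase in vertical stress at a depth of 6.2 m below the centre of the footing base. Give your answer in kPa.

By the 2:1 method the load spreads at 1 horizontal : 2 vertical, so at depth z the loaded area has grown by z in each plan dimension:
Δσ = qBL/((B+z)(L+z)) = 262×1.8×2.2/((1.8+6.2)(2.2+6.2)) = 15.439 kPa

Δσ_z ≈ 15.4 kPa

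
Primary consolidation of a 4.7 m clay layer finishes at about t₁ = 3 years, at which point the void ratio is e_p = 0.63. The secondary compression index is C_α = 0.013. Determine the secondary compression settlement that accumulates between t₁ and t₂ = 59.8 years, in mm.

Secondary compression: S_s = C_α·H/(1+e_p)·log₁₀(t₂/t₁)
S_s = 0.013×4.7/(1+0.63)×log₁₀(59.8/3)
    = 0.03748 × 1.3 = 0.04871 m

S_s ≈ 48.7 mm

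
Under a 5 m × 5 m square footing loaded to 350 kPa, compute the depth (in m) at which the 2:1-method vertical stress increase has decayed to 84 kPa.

2:1 spreading — at depth z the loaded area has grown by z in each plan dimension:
qB²/(B+z)² = Δσ_z ⇒ z = B(√(q/Δσ_z) − 1) = 5×(√(350/84) − 1) = 5.206 m

z ≈ 5.21 m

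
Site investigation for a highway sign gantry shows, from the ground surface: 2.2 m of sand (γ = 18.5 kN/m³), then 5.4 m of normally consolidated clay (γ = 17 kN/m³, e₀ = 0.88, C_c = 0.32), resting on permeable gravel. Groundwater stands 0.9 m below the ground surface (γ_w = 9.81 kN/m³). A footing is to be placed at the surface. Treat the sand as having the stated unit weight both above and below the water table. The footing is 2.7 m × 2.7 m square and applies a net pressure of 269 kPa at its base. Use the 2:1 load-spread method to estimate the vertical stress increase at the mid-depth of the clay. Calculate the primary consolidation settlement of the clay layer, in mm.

S_c ≈ 216 mm

Mid-depth of clay below the ground surface: z = 2.2 + 5.4/2 = 4.9 m.
Total vertical stress at mid-clay: σ_v = 18.5×2.2 + 17×2.7 = 86.6 kPa.
Pore pressure: u = 9.81×(4.9 − 0.9) = 39.24 kPa.
Initial effective stress: σ'_0 = σ_v − u = 86.6 − 39.24 = 47.36 kPa.
Stress increase at mid-clay by the 2:1 spreading method:
Δσ = qBL/((B+z)(L+z)) = 269×2.7×2.7/((2.7+4.9)(2.7+4.9)) = 33.951 kPa
Final effective stress: σ'_f = σ'_0 + Δσ = 47.36 + 33.951 = 81.311 kPa.
Normally consolidated clay, so the full stress increment lies on the virgin compression line:
S_c = C_c·H/(1+e₀)·log₁₀(σ'_f/σ'_0) = 0.32×5.4/(1+0.88)×log₁₀(81.311/47.36)
    = 0.91915 × 0.23474 = 0.2158 m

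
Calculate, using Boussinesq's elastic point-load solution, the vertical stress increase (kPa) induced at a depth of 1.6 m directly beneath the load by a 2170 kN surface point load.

Boussinesq vertical stress below a point load on an elastic half-space:
Δσ_z = 3P/(2πz²) · [1 + (r/z)²]^(−5/2)
r/z = 0/1.6 = 0; [1+(r/z)²]^(−5/2) = 1.
Δσ_z = 3×2170/(2π×1.6²) × 1 = 404.73 × 1 = 404.7 kPa

Δσ_z ≈ 405 kPa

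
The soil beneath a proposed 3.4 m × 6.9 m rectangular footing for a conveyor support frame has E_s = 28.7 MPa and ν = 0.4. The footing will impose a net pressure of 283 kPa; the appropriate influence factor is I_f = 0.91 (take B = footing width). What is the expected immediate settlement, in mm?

Immediate (elastic) settlement: S_e = q·B·(1−ν²)/E_s · I_f.
E_s = 28.7 MPa = 28700 kPa.
S_e = 283 × 3.4 × (1 − 0.4²) / 28700 × 0.91
    = 283 × 3.4 × 0.84 / 28700 × 0.91
    = 0.02563 m = 25.63 mm

S_e ≈ 25.6 mm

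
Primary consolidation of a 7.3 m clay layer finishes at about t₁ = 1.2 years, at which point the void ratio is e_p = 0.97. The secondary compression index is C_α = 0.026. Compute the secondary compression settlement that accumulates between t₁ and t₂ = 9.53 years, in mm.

Secondary compression: S_s = C_α·H/(1+e_p)·log₁₀(t₂/t₁)
S_s = 0.026×7.3/(1+0.97)×log₁₀(9.53/1.2)
    = 0.09635 × 0.8999 = 0.0867 m

S_s ≈ 86.7 mm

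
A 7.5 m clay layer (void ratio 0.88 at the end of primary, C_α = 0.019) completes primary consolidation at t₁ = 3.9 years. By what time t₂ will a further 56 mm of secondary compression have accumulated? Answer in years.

t₂ ≈ 21.4 years

S_s = C_α·H/(1+e_p)·log₁₀(t₂/t₁) ⇒ log₁₀(t₂/t₁) = S_s·(1+e_p)/(C_α·H).
log₁₀(t₂/t₁) = 0.056 × (1+0.88) / (0.019×7.5) = 0.7388
t₂ = t₁ × 10^0.7388 = 3.9 × 5.48 = 21.37 years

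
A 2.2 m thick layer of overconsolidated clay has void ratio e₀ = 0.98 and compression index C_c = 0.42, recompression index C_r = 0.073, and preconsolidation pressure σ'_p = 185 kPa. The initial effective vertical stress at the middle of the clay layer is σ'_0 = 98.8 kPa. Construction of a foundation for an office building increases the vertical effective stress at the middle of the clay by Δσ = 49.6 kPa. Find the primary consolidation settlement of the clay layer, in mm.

Final effective stress: σ'_f = 98.8 + 49.6 = 148.4 kPa.
σ'_f = 148.4 ≤ σ'_p = 185 kPa, so the clay remains overconsolidated and only the recompression index applies:
S_c = C_r·H/(1+e₀)·log₁₀(σ'_f/σ'_0) = 0.073×2.2/1.98×log₁₀(148.4/98.8)
    = 0.08111 × 0.17668 = 0.01433 m

S_c ≈ 14.3 mm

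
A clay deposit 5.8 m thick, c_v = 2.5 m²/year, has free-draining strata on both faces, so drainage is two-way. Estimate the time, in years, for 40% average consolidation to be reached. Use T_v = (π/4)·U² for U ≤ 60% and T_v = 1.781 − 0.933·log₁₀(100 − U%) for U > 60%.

Drainage path length: H_d = H/2 = 2.9 m (double drainage).
U ≤ 60%: T_v = (π/4)·U² = (π/4)×0.4² = 0.12566.
t = T_v·H_d²/c_v = 0.12566×2.9²/2.5 = 0.4227 years.

t ≈ 0.423 years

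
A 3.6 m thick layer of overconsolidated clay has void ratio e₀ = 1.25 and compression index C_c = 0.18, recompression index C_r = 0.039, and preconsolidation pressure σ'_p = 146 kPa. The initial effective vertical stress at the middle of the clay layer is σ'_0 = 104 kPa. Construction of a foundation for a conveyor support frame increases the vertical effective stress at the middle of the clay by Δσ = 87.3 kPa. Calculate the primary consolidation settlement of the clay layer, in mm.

S_c ≈ 43 mm

Final effective stress: σ'_f = 104 + 87.3 = 191.3 kPa.
σ'_f = 191.3 > σ'_p = 146 kPa, so the stress path crosses the preconsolidation pressure — recompression up to σ'_p, then virgin compression beyond:
S_c = H/(1+e₀)·[C_r·log₁₀(σ'_p/σ'_0) + C_c·log₁₀(σ'_f/σ'_p)]
    = 3.6/2.25 × [0.039×log₁₀(146/104) + 0.18×log₁₀(191.3/146)]
    = 1.6 × [0.0057455 + 0.021125] = 0.04299 m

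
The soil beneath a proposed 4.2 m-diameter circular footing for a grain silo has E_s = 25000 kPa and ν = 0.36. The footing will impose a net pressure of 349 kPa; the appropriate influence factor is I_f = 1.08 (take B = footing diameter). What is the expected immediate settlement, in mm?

S_e ≈ 55.1 mm

Immediate (elastic) settlement: S_e = q·B·(1−ν²)/E_s · I_f.
S_e = 349 × 4.2 × (1 − 0.36²) / 25000 × 1.08
    = 349 × 4.2 × 0.8704 / 25000 × 1.08
    = 0.05512 m = 55.12 mm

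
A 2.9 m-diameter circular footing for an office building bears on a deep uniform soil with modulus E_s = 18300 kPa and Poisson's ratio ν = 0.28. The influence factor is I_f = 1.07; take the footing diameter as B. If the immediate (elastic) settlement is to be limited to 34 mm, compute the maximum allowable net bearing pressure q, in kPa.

q ≈ 218 kPa

S_e = q·B·(1−ν²)/E_s · I_f  ⇒  q = S_e·E_s / (B·(1−ν²)·I_f).
q = 0.034 × 18300 / (2.9 × 0.9216 × 1.07) = 217.6 kPa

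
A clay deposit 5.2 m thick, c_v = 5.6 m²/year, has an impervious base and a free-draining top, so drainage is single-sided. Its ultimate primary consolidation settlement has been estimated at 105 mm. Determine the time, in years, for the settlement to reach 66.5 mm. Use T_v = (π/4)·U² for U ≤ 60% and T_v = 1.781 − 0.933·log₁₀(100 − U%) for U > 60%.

t ≈ 1.55 years

Drainage path length: H_d = H = 5.2 m (single drainage).
U = S(t)/S_ult = 66.5/105 = 0.6333.
U > 60%: T_v = 1.781 − 0.933·log₁₀(100 − 63.333) = 0.32153.
t = T_v·H_d²/c_v = 0.32153×5.2²/5.6 = 1.553 years.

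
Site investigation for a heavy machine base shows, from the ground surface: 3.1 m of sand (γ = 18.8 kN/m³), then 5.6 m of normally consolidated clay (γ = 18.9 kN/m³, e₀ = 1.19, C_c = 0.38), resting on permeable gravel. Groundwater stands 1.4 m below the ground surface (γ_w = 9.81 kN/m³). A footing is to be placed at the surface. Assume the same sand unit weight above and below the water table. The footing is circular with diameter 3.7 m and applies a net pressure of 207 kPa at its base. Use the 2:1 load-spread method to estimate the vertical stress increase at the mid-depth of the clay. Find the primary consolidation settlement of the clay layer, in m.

Mid-depth of clay below the ground surface: z = 3.1 + 5.6/2 = 5.9 m.
Total vertical stress at mid-clay: σ_v = 18.8×3.1 + 18.9×2.8 = 111.2 kPa.
Pore pressure: u = 9.81×(5.9 − 1.4) = 44.145 kPa.
Initial effective stress: σ'_0 = σ_v − u = 111.2 − 44.145 = 67.055 kPa.
Stress increase at mid-clay by the 2:1 spreading method:
Δσ ≈ qD²/(D+z)² = 207×3.7²/(3.7+5.9)² = 30.749 kPa
Final effective stress: σ'_f = σ'_0 + Δσ = 67.055 + 30.749 = 97.804 kPa.
Normally consolidated clay, so the full stress increment lies on the virgin compression line:
S_c = C_c·H/(1+e₀)·log₁₀(σ'_f/σ'_0) = 0.38×5.6/(1+1.19)×log₁₀(97.804/67.055)
    = 0.97169 × 0.16393 = 0.1593 m

S_c ≈ 0.159 m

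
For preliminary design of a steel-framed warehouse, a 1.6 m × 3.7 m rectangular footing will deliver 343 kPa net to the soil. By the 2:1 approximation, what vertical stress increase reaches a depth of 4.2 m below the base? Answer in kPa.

Δσ_z ≈ 44.3 kPa

By the 2:1 method the load spreads at 1 horizontal : 2 vertical, so at depth z the loaded area has grown by z in each plan dimension:
Δσ = qBL/((B+z)(L+z)) = 343×1.6×3.7/((1.6+4.2)(3.7+4.2)) = 44.316 kPa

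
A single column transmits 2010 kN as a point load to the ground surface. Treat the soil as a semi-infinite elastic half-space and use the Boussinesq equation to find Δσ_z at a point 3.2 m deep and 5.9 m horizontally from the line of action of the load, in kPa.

Δσ_z ≈ 2.31 kPa

Boussinesq vertical stress below a point load on an elastic half-space:
Δσ_z = 3P/(2πz²) · [1 + (r/z)²]^(−5/2)
r/z = 5.9/3.2 = 1.8438; [1+(r/z)²]^(−5/2) = 0.024633.
Δσ_z = 3×2010/(2π×3.2²) × 0.024633 = 93.721 × 0.024633 = 2.309 kPa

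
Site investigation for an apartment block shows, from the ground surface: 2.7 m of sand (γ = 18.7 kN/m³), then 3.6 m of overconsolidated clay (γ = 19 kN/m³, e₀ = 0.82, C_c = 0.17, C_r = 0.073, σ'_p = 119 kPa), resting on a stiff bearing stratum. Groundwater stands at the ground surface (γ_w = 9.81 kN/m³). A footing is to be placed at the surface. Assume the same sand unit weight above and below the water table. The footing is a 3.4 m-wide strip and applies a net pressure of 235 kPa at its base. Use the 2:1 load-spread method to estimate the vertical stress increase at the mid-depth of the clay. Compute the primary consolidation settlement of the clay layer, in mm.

Mid-depth of clay below the ground surface: z = 2.7 + 3.6/2 = 4.5 m.
Total vertical stress at mid-clay: σ_v = 18.7×2.7 + 19×1.8 = 84.69 kPa.
Pore pressure: u = 9.81×(4.5 − 0) = 44.145 kPa.
Initial effective stress: σ'_0 = σ_v − u = 84.69 − 44.145 = 40.545 kPa.
Stress increase at mid-clay by the 2:1 spreading method:
Δσ = qB/(B+z) = 235×3.4/(3.4+4.5) = 101.14 kPa
Final effective stress: σ'_f = 40.545 + 101.14 = 141.69 kPa.
σ'_f = 141.69 > σ'_p = 119 kPa, so the stress path crosses the preconsolidation pressure — recompression up to σ'_p, then virgin compression beyond:
S_c = H/(1+e₀)·[C_r·log₁₀(σ'_p/σ'_0) + C_c·log₁₀(σ'_f/σ'_p)]
    = 3.6/1.82 × [0.073×log₁₀(119/40.545) + 0.17×log₁₀(141.69/119)]
    = 1.978 × [0.034136 + 0.012885] = 0.09301 m

S_c ≈ 93 mm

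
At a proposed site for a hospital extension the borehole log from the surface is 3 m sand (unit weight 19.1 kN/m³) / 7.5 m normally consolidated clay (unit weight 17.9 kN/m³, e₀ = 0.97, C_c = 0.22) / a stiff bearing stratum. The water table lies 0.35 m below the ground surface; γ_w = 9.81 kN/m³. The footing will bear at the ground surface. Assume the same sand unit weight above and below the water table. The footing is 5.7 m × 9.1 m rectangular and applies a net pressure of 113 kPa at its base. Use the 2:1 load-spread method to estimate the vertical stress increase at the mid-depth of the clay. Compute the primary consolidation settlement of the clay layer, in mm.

Mid-depth of clay below the ground surface: z = 3 + 7.5/2 = 6.75 m.
Total vertical stress at mid-clay: σ_v = 19.1×3 + 17.9×3.75 = 124.43 kPa.
Pore pressure: u = 9.81×(6.75 − 0.35) = 62.784 kPa.
Initial effective stress: σ'_0 = σ_v − u = 124.43 − 62.784 = 61.646 kPa.
Stress increase at mid-clay by the 2:1 spreading method:
Δσ = qBL/((B+z)(L+z)) = 113×5.7×9.1/((5.7+6.75)(9.1+6.75)) = 29.703 kPa
Final effective stress: σ'_f = σ'_0 + Δσ = 61.646 + 29.703 = 91.349 kPa.
Normally consolidated clay, so the full stress increment lies on the virgin compression line:
S_c = C_c·H/(1+e₀)·log₁₀(σ'_f/σ'_0) = 0.22×7.5/(1+0.97)×log₁₀(91.349/61.646)
    = 0.83756 × 0.1708 = 0.1431 m

S_c ≈ 143 mm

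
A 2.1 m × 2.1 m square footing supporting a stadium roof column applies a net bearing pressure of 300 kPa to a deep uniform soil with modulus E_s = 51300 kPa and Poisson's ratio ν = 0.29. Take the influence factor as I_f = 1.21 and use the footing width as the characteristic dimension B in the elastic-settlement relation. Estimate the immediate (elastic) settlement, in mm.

Immediate (elastic) settlement: S_e = q·B·(1−ν²)/E_s · I_f.
S_e = 300 × 2.1 × (1 − 0.29²) / 51300 × 1.21
    = 300 × 2.1 × 0.9159 / 51300 × 1.21
    = 0.01361 m = 13.61 mm

S_e ≈ 13.6 mm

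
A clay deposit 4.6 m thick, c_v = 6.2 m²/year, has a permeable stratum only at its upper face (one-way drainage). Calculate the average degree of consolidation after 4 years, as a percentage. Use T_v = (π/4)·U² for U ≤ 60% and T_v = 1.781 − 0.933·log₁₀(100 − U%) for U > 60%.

Drainage path length: H_d = H = 4.6 m (single drainage).
T_v = c_v·t/H_d² = 6.2×4/4.6² = 1.172.
T_v = 1.172 corresponds to the U > 60% branch:
U = 1 − 10^((1.781 − T_v)/0.933)/100 = 0.955

U ≈ 95.5 %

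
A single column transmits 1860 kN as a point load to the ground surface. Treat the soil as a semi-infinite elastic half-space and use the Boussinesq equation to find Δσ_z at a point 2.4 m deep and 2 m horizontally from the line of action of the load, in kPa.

Boussinesq vertical stress below a point load on an elastic half-space:
Δσ_z = 3P/(2πz²) · [1 + (r/z)²]^(−5/2)
r/z = 2/2.4 = 0.83333; [1+(r/z)²]^(−5/2) = 0.26757.
Δσ_z = 3×1860/(2π×2.4²) × 0.26757 = 154.18 × 0.26757 = 41.25 kPa

Δσ_z ≈ 41.3 kPa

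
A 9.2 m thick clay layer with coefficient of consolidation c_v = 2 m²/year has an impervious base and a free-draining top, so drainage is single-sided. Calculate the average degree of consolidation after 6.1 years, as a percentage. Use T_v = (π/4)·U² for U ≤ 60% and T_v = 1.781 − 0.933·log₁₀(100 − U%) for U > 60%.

U ≈ 42.8 %

Drainage path length: H_d = H = 9.2 m (single drainage).
T_v = c_v·t/H_d² = 2×6.1/9.2² = 0.14414.
T_v = 0.14414 corresponds to the U ≤ 60% branch:
U = √(4T_v/π) = 0.4284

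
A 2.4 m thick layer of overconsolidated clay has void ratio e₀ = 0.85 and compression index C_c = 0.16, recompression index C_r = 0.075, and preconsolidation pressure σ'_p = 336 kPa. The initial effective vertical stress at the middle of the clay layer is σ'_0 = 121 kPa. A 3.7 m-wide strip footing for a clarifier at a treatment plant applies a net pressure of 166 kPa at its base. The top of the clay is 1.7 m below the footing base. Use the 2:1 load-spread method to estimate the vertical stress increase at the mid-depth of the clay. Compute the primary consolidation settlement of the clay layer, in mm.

S_c ≈ 24.1 mm

Mid-depth of clay below the footing base: z = 1.7 + 2.4/2 = 2.9 m.
Stress increase at mid-clay by the 2:1 spreading method:
Δσ = qB/(B+z) = 166×3.7/(3.7+2.9) = 93.061 kPa
Final effective stress: σ'_f = 121 + 93.061 = 214.06 kPa.
σ'_f = 214.06 ≤ σ'_p = 336 kPa, so the clay remains overconsolidated and only the recompression index applies:
S_c = C_r·H/(1+e₀)·log₁₀(σ'_f/σ'_0) = 0.075×2.4/1.85×log₁₀(214.06/121)
    = 0.097297 × 0.24775 = 0.02411 m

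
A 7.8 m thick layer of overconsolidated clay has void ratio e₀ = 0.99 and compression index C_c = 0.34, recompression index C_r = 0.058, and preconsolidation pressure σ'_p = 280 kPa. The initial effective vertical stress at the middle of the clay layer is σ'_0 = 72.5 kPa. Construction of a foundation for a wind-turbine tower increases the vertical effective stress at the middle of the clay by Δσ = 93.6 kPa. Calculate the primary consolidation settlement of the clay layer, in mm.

Final effective stress: σ'_f = 72.5 + 93.6 = 166.1 kPa.
σ'_f = 166.1 ≤ σ'_p = 280 kPa, so the clay remains overconsolidated and only the recompression index applies:
S_c = C_r·H/(1+e₀)·log₁₀(σ'_f/σ'_0) = 0.058×7.8/1.99×log₁₀(166.1/72.5)
    = 0.22734 × 0.36003 = 0.08185 m

S_c ≈ 81.8 mm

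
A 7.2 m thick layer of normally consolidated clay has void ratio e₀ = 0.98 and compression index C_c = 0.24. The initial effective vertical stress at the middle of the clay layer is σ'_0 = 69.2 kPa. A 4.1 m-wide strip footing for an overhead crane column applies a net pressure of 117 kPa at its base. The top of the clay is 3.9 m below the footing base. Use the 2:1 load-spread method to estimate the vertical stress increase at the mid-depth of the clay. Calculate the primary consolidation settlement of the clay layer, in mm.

S_c ≈ 178 mm

Mid-depth of clay below the footing base: z = 3.9 + 7.2/2 = 7.5 m.
Stress increase at mid-clay by the 2:1 spreading method:
Δσ = qB/(B+z) = 117×4.1/(4.1+7.5) = 41.353 kPa
Final effective stress: σ'_f = σ'_0 + Δσ = 69.2 + 41.353 = 110.55 kPa.
Normally consolidated clay, so the full stress increment lies on the virgin compression line:
S_c = C_c·H/(1+e₀)·log₁₀(σ'_f/σ'_0) = 0.24×7.2/(1+0.98)×log₁₀(110.55/69.2)
    = 0.87273 × 0.20345 = 0.1776 m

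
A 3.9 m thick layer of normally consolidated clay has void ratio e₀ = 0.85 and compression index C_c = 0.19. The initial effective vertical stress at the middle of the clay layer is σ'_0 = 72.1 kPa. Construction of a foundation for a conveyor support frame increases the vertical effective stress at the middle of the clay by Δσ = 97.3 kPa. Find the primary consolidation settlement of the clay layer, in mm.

S_c ≈ 149 mm

Final effective stress: σ'_f = σ'_0 + Δσ = 72.1 + 97.3 = 169.4 kPa.
Normally consolidated clay, so the full stress increment lies on the virgin compression line:
S_c = C_c·H/(1+e₀)·log₁₀(σ'_f/σ'_0) = 0.19×3.9/(1+0.85)×log₁₀(169.4/72.1)
    = 0.40054 × 0.37098 = 0.1486 m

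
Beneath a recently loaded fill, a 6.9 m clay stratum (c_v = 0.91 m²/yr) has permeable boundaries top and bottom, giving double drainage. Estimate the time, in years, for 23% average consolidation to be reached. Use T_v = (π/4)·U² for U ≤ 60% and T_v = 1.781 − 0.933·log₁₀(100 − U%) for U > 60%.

t ≈ 0.543 years

Drainage path length: H_d = H/2 = 3.45 m (double drainage).
U ≤ 60%: T_v = (π/4)·U² = (π/4)×0.23² = 0.041548.
t = T_v·H_d²/c_v = 0.041548×3.45²/0.91 = 0.5434 years.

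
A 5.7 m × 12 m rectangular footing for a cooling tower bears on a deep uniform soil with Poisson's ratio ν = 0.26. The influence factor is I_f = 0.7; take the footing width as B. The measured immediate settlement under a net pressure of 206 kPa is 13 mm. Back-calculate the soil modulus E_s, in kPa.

E_s ≈ 59000 kPa

S_e = q·B·(1−ν²)/E_s · I_f  ⇒  E_s = q·B·(1−ν²)·I_f / S_e.
E_s = 206 × 5.7 × 0.9324 × 0.7 / 0.013 = 58950 kPa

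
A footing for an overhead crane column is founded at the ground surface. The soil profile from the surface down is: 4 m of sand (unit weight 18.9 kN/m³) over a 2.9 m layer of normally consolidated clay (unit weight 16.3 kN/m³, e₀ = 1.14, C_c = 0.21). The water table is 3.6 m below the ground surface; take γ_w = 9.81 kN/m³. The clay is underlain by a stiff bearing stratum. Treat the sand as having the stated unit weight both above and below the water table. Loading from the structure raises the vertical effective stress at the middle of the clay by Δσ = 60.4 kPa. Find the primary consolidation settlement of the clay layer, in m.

S_c ≈ 0.0688 m

Mid-depth of clay below the ground surface: z = 4 + 2.9/2 = 5.45 m.
Total vertical stress at mid-clay: σ_v = 18.9×4 + 16.3×1.45 = 99.235 kPa.
Pore pressure: u = 9.81×(5.45 − 3.6) = 18.149 kPa.
Initial effective stress: σ'_0 = σ_v − u = 99.235 − 18.149 = 81.086 kPa.
Final effective stress: σ'_f = σ'_0 + Δσ = 81.086 + 60.4 = 141.49 kPa.
Normally consolidated clay, so the full stress increment lies on the virgin compression line:
S_c = C_c·H/(1+e₀)·log₁₀(σ'_f/σ'_0) = 0.21×2.9/(1+1.14)×log₁₀(141.49/81.086)
    = 0.28458 × 0.24178 = 0.06881 m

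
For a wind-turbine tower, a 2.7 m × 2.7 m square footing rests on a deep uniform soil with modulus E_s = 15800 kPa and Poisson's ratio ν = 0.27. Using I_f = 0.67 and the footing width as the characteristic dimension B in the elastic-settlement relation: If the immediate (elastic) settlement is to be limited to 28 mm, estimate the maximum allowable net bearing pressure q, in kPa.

q ≈ 264 kPa

S_e = q·B·(1−ν²)/E_s · I_f  ⇒  q = S_e·E_s / (B·(1−ν²)·I_f).
q = 0.028 × 15800 / (2.7 × 0.9271 × 0.67) = 263.8 kPa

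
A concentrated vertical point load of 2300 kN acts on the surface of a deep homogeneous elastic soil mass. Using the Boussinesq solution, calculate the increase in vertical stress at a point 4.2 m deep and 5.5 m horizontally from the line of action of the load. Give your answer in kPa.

Δσ_z ≈ 5.13 kPa

Boussinesq vertical stress below a point load on an elastic half-space:
Δσ_z = 3P/(2πz²) · [1 + (r/z)²]^(−5/2)
r/z = 5.5/4.2 = 1.3095; [1+(r/z)²]^(−5/2) = 0.082344.
Δσ_z = 3×2300/(2π×4.2²) × 0.082344 = 62.254 × 0.082344 = 5.126 kPa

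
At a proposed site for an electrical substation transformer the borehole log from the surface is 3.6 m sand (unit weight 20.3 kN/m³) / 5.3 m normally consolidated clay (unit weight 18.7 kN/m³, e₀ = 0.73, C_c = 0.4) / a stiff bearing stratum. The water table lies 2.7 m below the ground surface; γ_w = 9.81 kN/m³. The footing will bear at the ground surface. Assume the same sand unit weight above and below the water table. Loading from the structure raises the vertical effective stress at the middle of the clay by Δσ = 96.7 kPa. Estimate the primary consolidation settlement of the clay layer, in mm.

Mid-depth of clay below the ground surface: z = 3.6 + 5.3/2 = 6.25 m.
Total vertical stress at mid-clay: σ_v = 20.3×3.6 + 18.7×2.65 = 122.63 kPa.
Pore pressure: u = 9.81×(6.25 − 2.7) = 34.825 kPa.
Initial effective stress: σ'_0 = σ_v − u = 122.63 − 34.825 = 87.805 kPa.
Final effective stress: σ'_f = σ'_0 + Δσ = 87.805 + 96.7 = 184.5 kPa.
Normally consolidated clay, so the full stress increment lies on the virgin compression line:
S_c = C_c·H/(1+e₀)·log₁₀(σ'_f/σ'_0) = 0.4×5.3/(1+0.73)×log₁₀(184.5/87.805)
    = 1.2254 × 0.32248 = 0.3952 m

S_c ≈ 395 mm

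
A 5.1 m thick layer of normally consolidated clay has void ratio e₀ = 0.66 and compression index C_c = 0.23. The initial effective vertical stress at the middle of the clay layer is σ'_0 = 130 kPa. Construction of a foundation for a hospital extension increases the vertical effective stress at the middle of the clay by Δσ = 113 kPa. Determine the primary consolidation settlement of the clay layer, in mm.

Final effective stress: σ'_f = σ'_0 + Δσ = 130 + 113 = 243 kPa.
Normally consolidated clay, so the full stress increment lies on the virgin compression line:
S_c = C_c·H/(1+e₀)·log₁₀(σ'_f/σ'_0) = 0.23×5.1/(1+0.66)×log₁₀(243/130)
    = 0.70663 × 0.27166 = 0.192 m

S_c ≈ 192 mm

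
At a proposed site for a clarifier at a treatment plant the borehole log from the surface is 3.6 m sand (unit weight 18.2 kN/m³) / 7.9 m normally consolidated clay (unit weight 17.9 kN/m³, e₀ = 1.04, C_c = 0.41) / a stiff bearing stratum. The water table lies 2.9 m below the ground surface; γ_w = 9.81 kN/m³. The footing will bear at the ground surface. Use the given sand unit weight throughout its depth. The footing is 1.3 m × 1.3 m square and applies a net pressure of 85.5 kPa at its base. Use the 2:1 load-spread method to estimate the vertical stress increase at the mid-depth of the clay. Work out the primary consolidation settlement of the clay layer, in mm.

Mid-depth of clay below the ground surface: z = 3.6 + 7.9/2 = 7.55 m.
Total vertical stress at mid-clay: σ_v = 18.2×3.6 + 17.9×3.95 = 136.22 kPa.
Pore pressure: u = 9.81×(7.55 − 2.9) = 45.617 kPa.
Initial effective stress: σ'_0 = σ_v − u = 136.22 − 45.617 = 90.603 kPa.
Stress increase at mid-clay by the 2:1 spreading method:
Δσ = qBL/((B+z)(L+z)) = 85.5×1.3×1.3/((1.3+7.55)(1.3+7.55)) = 1.8449 kPa
Final effective stress: σ'_f = σ'_0 + Δσ = 90.603 + 1.8449 = 92.448 kPa.
Normally consolidated clay, so the full stress increment lies on the virgin compression line:
S_c = C_c·H/(1+e₀)·log₁₀(σ'_f/σ'_0) = 0.41×7.9/(1+1.04)×log₁₀(92.448/90.603)
    = 1.5877 × 0.0087549 = 0.0139 m

S_c ≈ 13.9 mm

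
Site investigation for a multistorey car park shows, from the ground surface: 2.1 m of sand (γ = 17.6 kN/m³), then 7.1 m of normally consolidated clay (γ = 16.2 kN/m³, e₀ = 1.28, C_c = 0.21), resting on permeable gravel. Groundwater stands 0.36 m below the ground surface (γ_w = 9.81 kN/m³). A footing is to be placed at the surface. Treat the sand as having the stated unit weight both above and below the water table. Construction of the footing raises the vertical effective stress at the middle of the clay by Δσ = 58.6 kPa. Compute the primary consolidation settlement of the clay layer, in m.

Mid-depth of clay below the ground surface: z = 2.1 + 7.1/2 = 5.65 m.
Total vertical stress at mid-clay: σ_v = 17.6×2.1 + 16.2×3.55 = 94.47 kPa.
Pore pressure: u = 9.81×(5.65 − 0.36) = 51.895 kPa.
Initial effective stress: σ'_0 = σ_v − u = 94.47 − 51.895 = 42.575 kPa.
Final effective stress: σ'_f = σ'_0 + Δσ = 42.575 + 58.6 = 101.18 kPa.
Normally consolidated clay, so the full stress increment lies on the virgin compression line:
S_c = C_c·H/(1+e₀)·log₁₀(σ'_f/σ'_0) = 0.21×7.1/(1+1.28)×log₁₀(101.18/42.575)
    = 0.65395 × 0.37594 = 0.2458 m

S_c ≈ 0.246 m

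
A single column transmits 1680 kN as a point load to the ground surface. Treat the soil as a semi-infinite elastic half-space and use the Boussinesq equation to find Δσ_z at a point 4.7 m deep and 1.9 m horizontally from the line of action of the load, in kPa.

Boussinesq vertical stress below a point load on an elastic half-space:
Δσ_z = 3P/(2πz²) · [1 + (r/z)²]^(−5/2)
r/z = 1.9/4.7 = 0.40426; [1+(r/z)²]^(−5/2) = 0.68495.
Δσ_z = 3×1680/(2π×4.7²) × 0.68495 = 36.312 × 0.68495 = 24.87 kPa

Δσ_z ≈ 24.9 kPa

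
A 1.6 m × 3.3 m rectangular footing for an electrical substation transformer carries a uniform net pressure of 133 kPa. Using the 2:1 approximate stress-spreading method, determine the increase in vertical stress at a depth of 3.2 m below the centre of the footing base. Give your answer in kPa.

By the 2:1 method the load spreads at 1 horizontal : 2 vertical, so at depth z the loaded area has grown by z in each plan dimension:
Δσ = qBL/((B+z)(L+z)) = 133×1.6×3.3/((1.6+3.2)(3.3+3.2)) = 22.508 kPa

Δσ_z ≈ 22.5 kPa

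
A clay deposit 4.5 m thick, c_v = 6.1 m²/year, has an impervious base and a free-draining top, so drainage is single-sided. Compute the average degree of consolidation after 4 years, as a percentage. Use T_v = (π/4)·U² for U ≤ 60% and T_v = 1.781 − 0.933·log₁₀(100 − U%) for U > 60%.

U ≈ 95.9 %

Drainage path length: H_d = H = 4.5 m (single drainage).
T_v = c_v·t/H_d² = 6.1×4/4.5² = 1.2049.
T_v = 1.2049 corresponds to the U > 60% branch:
U = 1 − 10^((1.781 − T_v)/0.933)/100 = 0.9586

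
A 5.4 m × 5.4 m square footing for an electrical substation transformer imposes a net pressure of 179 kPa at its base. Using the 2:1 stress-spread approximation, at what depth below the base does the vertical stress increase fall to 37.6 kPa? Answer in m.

z ≈ 6.38 m

2:1 spreading — at depth z the loaded area has grown by z in each plan dimension:
qB²/(B+z)² = Δσ_z ⇒ z = B(√(q/Δσ_z) − 1) = 5.4×(√(179/37.6) − 1) = 6.382 m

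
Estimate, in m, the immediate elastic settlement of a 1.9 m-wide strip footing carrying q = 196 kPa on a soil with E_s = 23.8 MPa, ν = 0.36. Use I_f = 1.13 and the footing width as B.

S_e ≈ 0.0154 m

Immediate (elastic) settlement: S_e = q·B·(1−ν²)/E_s · I_f.
E_s = 23.8 MPa = 23800 kPa.
S_e = 196 × 1.9 × (1 − 0.36²) / 23800 × 1.13
    = 196 × 1.9 × 0.8704 / 23800 × 1.13
    = 0.01539 m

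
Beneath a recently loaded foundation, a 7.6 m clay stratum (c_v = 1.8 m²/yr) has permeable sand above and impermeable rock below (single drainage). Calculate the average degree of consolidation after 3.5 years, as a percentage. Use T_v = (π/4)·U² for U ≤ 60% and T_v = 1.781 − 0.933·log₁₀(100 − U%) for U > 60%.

U ≈ 37.3 %

Drainage path length: H_d = H = 7.6 m (single drainage).
T_v = c_v·t/H_d² = 1.8×3.5/7.6² = 0.10907.
T_v = 0.10907 corresponds to the U ≤ 60% branch:
U = √(4T_v/π) = 0.3727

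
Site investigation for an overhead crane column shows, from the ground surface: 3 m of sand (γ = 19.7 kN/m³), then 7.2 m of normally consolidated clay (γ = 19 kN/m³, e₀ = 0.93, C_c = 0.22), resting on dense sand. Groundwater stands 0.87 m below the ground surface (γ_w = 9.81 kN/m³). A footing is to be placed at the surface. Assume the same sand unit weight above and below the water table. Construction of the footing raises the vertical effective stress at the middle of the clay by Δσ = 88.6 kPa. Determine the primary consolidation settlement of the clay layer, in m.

S_c ≈ 0.288 m

Mid-depth of clay below the ground surface: z = 3 + 7.2/2 = 6.6 m.
Total vertical stress at mid-clay: σ_v = 19.7×3 + 19×3.6 = 127.5 kPa.
Pore pressure: u = 9.81×(6.6 − 0.87) = 56.211 kPa.
Initial effective stress: σ'_0 = σ_v − u = 127.5 − 56.211 = 71.289 kPa.
Final effective stress: σ'_f = σ'_0 + Δσ = 71.289 + 88.6 = 159.89 kPa.
Normally consolidated clay, so the full stress increment lies on the virgin compression line:
S_c = C_c·H/(1+e₀)·log₁₀(σ'_f/σ'_0) = 0.22×7.2/(1+0.93)×log₁₀(159.89/71.289)
    = 0.82073 × 0.3508 = 0.2879 m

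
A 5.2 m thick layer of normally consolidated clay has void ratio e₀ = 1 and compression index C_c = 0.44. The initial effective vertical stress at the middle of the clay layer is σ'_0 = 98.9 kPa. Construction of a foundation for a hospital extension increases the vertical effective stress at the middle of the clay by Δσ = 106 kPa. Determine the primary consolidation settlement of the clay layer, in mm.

S_c ≈ 362 mm

Final effective stress: σ'_f = σ'_0 + Δσ = 98.9 + 106 = 204.9 kPa.
Normally consolidated clay, so the full stress increment lies on the virgin compression line:
S_c = C_c·H/(1+e₀)·log₁₀(σ'_f/σ'_0) = 0.44×5.2/(1+1)×log₁₀(204.9/98.9)
    = 1.144 × 0.31635 = 0.3619 m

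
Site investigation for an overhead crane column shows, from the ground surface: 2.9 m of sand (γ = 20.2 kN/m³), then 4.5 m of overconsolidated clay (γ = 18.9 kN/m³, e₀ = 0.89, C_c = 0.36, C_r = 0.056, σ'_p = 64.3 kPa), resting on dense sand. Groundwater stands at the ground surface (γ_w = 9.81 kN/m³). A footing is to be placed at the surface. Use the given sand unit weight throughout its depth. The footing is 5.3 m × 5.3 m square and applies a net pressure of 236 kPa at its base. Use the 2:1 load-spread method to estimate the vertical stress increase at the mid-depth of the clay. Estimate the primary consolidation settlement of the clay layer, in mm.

Mid-depth of clay below the ground surface: z = 2.9 + 4.5/2 = 5.15 m.
Total vertical stress at mid-clay: σ_v = 20.2×2.9 + 18.9×2.25 = 101.1 kPa.
Pore pressure: u = 9.81×(5.15 − 0) = 50.522 kPa.
Initial effective stress: σ'_0 = σ_v − u = 101.1 − 50.522 = 50.578 kPa.
Stress increase at mid-clay by the 2:1 spreading method:
Δσ = qBL/((B+z)(L+z)) = 236×5.3×5.3/((5.3+5.15)(5.3+5.15)) = 60.706 kPa
Final effective stress: σ'_f = 50.578 + 60.706 = 111.28 kPa.
σ'_f = 111.28 > σ'_p = 64.3 kPa, so the stress path crosses the preconsolidation pressure — recompression up to σ'_p, then virgin compression beyond:
S_c = H/(1+e₀)·[C_r·log₁₀(σ'_p/σ'_0) + C_c·log₁₀(σ'_f/σ'_p)]
    = 4.5/1.89 × [0.056×log₁₀(64.3/50.578) + 0.36×log₁₀(111.28/64.3)]
    = 2.381 × [0.005838 + 0.085754] = 0.2181 m

S_c ≈ 218 mm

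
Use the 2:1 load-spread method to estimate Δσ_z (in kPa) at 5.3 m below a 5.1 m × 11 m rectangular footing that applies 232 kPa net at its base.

By the 2:1 method the load spreads at 1 horizontal : 2 vertical, so at depth z the loaded area has grown by z in each plan dimension:
Δσ = qBL/((B+z)(L+z)) = 232×5.1×11/((5.1+5.3)(11+5.3)) = 76.777 kPa

Δσ_z ≈ 76.8 kPa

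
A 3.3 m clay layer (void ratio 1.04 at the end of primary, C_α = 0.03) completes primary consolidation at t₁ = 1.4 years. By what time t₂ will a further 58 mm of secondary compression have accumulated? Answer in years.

S_s = C_α·H/(1+e_p)·log₁₀(t₂/t₁) ⇒ log₁₀(t₂/t₁) = S_s·(1+e_p)/(C_α·H).
log₁₀(t₂/t₁) = 0.058 × (1+1.04) / (0.03×3.3) = 1.195
t₂ = t₁ × 10^1.195 = 1.4 × 15.67 = 21.94 years

t₂ ≈ 21.9 years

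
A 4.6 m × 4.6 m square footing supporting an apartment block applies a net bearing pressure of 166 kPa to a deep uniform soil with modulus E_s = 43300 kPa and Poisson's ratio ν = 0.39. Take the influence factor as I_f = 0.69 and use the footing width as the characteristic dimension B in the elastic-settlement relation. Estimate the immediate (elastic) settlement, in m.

S_e ≈ 0.0103 m

Immediate (elastic) settlement: S_e = q·B·(1−ν²)/E_s · I_f.
S_e = 166 × 4.6 × (1 − 0.39²) / 43300 × 0.69
    = 166 × 4.6 × 0.8479 / 43300 × 0.69
    = 0.01032 m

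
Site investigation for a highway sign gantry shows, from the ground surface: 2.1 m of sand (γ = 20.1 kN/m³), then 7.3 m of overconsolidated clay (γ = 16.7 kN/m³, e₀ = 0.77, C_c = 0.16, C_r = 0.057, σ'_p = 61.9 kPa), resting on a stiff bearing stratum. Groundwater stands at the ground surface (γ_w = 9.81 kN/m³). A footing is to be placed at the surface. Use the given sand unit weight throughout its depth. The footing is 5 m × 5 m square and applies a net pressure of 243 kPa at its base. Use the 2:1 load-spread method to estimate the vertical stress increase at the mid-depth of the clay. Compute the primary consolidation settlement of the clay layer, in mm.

S_c ≈ 164 mm

Mid-depth of clay below the ground surface: z = 2.1 + 7.3/2 = 5.75 m.
Total vertical stress at mid-clay: σ_v = 20.1×2.1 + 16.7×3.65 = 103.17 kPa.
Pore pressure: u = 9.81×(5.75 − 0) = 56.408 kPa.
Initial effective stress: σ'_0 = σ_v − u = 103.17 − 56.408 = 46.762 kPa.
Stress increase at mid-clay by the 2:1 spreading method:
Δσ = qBL/((B+z)(L+z)) = 243×5×5/((5+5.75)(5+5.75)) = 52.569 kPa
Final effective stress: σ'_f = 46.762 + 52.569 = 99.331 kPa.
σ'_f = 99.331 > σ'_p = 61.9 kPa, so the stress path crosses the preconsolidation pressure — recompression up to σ'_p, then virgin compression beyond:
S_c = H/(1+e₀)·[C_r·log₁₀(σ'_p/σ'_0) + C_c·log₁₀(σ'_f/σ'_p)]
    = 7.3/1.77 × [0.057×log₁₀(61.9/46.762) + 0.16×log₁₀(99.331/61.9)]
    = 4.1243 × [0.0069425 + 0.032863] = 0.1642 m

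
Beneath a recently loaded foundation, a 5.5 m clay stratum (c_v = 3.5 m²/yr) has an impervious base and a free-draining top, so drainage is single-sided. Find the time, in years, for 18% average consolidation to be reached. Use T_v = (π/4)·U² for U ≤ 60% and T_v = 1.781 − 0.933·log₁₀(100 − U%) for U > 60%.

Drainage path length: H_d = H = 5.5 m (single drainage).
U ≤ 60%: T_v = (π/4)·U² = (π/4)×0.18² = 0.025447.
t = T_v·H_d²/c_v = 0.025447×5.5²/3.5 = 0.2199 years.

t ≈ 0.22 years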